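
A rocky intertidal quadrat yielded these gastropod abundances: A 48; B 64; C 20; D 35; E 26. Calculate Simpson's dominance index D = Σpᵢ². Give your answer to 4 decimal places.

Total N = 48+64+20+35+26 = 193, so the proportions are 0.248705, 0.331606, 0.103627, 0.181347, 0.134715 (working shown to 6 dp, full precision carried).
D = 0.248705² + 0.331606² + 0.103627² + 0.181347² + 0.134715² = 0.061854 + 0.109963 + 0.010739 + 0.032887 + 0.018148 = 0.233590.
To 4 decimal places, D = 0.2336.

0.2336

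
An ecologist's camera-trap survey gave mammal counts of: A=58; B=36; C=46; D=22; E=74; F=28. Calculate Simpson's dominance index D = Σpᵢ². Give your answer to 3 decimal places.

Total N = 58+36+46+22+74+28 = 264, so the proportions are 0.2197, 0.13636, 0.17424, 0.08333, 0.2803, 0.10606 (working shown to 5 dp, full precision carried).
D = 0.2197² + 0.13636² + 0.17424² + 0.08333² + 0.2803² + 0.10606² = 0.04827 + 0.01860 + 0.03036 + 0.00694 + 0.07857 + 0.01125 = 0.19399.
To 3 decimal places, D = 0.194.

0.194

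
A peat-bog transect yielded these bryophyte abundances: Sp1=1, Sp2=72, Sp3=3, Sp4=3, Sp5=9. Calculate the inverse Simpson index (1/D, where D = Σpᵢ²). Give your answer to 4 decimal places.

Total N = 1+72+3+3+9 = 88, so the proportions are 0.0113636, 0.8181818, 0.0340909, 0.0340909, 0.1022727 (working shown to 7 dp, full precision carried).
D = 0.0113636² + 0.8181818² + 0.0340909² + 0.0340909² + 0.1022727² = 0.0001291 + 0.6694215 + 0.0011622 + 0.0011622 + 0.0104597 = 0.6823347.
So 1/D = 1.465556, i.e. 1.4656 to 4 decimal places.

1.4656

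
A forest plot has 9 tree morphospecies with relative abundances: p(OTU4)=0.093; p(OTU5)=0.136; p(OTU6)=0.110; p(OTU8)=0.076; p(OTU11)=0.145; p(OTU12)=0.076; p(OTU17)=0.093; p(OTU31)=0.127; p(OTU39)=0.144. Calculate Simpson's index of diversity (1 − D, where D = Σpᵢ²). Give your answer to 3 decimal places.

0.883

D = 0.093² + 0.136² + 0.11² + 0.076² + 0.145² + 0.076² + 0.093² + 0.127² + 0.144² = 0.00865 + 0.01850 + 0.01210 + 0.00578 + 0.02102 + 0.00578 + 0.00865 + 0.01613 + 0.02074 = 0.11734 (working shown to 5 dp, full precision carried).
So 1 − D = 0.88266, i.e. 0.883 to 3 decimal places.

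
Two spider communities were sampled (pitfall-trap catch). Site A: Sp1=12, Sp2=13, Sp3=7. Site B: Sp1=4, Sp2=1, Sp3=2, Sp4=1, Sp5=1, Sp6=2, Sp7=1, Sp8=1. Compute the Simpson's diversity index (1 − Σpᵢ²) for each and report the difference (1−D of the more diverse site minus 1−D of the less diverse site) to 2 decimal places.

Site A: N=32, proportions 0.375, 0.4062, 0.2188, giving 1−D = 0.6465 (working shown to 4 dp, full precision carried).
Site B: N=13, proportions 0.3077, 0.0769, 0.1538, 0.0769, 0.0769, 0.1538, 0.0769, 0.0769, giving 1−D = 0.8284.
Difference = |0.6465 − 0.8284| = 0.1819, i.e. 0.18 to 2 decimal places.

0.18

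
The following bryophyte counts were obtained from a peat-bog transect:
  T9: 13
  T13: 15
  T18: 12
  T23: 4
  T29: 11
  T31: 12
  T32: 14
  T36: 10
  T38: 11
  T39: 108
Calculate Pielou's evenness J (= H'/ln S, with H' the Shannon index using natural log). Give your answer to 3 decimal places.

0.756

Total N = 13+15+12+4+11+12+14+10+11+108 = 210, so the proportions are 0.0619, 0.07143, 0.05714, 0.01905, 0.05238, 0.05714, 0.06667, 0.04762, 0.05238, 0.51429 (working shown to 5 dp, full precision carried).
H' = −Σ pᵢ ln pᵢ = −((-0.17223) + (-0.18850) + (-0.16355) + (-0.07544) + (-0.15448) + (-0.16355) + (-0.18054) + (-0.14498) + (-0.15448) + (-0.34199)) = 1.73975.
With S = 10 species, ln S = 2.30259, so J = 1.73975/2.30259 = 0.75556, i.e. 0.756 to 3 decimal places.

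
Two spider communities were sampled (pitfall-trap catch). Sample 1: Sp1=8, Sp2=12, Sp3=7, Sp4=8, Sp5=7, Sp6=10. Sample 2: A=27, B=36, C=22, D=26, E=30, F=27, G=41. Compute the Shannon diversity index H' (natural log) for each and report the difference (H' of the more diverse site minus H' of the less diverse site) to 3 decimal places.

0.155

Sample 1: N=52, proportions 0.153846, 0.230769, 0.134615, 0.153846, 0.134615, 0.192308, giving H' = 1.771272 (working shown to 6 dp, full precision carried).
Sample 2: N=209, proportions 0.129187, 0.172249, 0.105263, 0.124402, 0.143541, 0.129187, 0.196172, giving H' = 1.926125.
Difference = |1.771272 − 1.926125| = 0.154853, i.e. 0.155 to 3 decimal places.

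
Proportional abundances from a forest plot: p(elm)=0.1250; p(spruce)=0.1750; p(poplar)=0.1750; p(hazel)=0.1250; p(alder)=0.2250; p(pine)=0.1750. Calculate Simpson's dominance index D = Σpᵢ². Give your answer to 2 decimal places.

D = 0.125² + 0.175² + 0.175² + 0.125² + 0.225² + 0.175² = 0.0156 + 0.0306 + 0.0306 + 0.0156 + 0.0506 + 0.0306 = 0.1737 (working shown to 4 dp, full precision carried).
To 2 decimal places, D = 0.17.

0.17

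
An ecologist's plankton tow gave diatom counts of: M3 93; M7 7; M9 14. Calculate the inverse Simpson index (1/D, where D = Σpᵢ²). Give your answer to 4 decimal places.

1.4612

Total N = 93+7+14 = 114, so the proportions are 0.8157895, 0.0614035, 0.122807 (working shown to 7 dp, full precision carried).
D = 0.8157895² + 0.0614035² + 0.122807² = 0.6655125 + 0.0037704 + 0.0150816 = 0.6843644.
So 1/D = 1.461210, i.e. 1.4612 to 4 decimal places.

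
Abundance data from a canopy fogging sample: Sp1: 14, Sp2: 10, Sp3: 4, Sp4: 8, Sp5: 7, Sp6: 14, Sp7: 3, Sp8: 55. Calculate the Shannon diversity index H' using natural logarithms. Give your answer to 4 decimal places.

1.6456

Total N = 14+10+4+8+7+14+3+55 = 115, so the proportions are 0.121739, 0.086957, 0.034783, 0.069565, 0.06087, 0.121739, 0.026087, 0.478261 (working shown to 6 dp, full precision carried).
Each pᵢ ln pᵢ term: 0.121739×(-2.105875)=-0.256367, 0.086957×(-2.442347)=-0.212378, 0.034783×(-3.358638)=-0.116822, 0.069565×(-2.665491)=-0.185425, 0.06087×(-2.799022)=-0.170375, 0.121739×(-2.105875)=-0.256367, 0.026087×(-3.646320)=-0.095121, 0.478261×(-0.737599)=-0.352765.
Sum = -1.645622, so H' = 1.6456.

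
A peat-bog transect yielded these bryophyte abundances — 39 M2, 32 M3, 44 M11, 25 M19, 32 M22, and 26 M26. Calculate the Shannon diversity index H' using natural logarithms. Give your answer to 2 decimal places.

1.77

Total N = 39+32+44+25+32+26 = 198, so the proportions are 0.197, 0.1616, 0.2222, 0.1263, 0.1616, 0.1313 (working shown to 4 dp, full precision carried).
Each pᵢ ln pᵢ term: 0.197×(-1.6247)=-0.3200, 0.1616×(-1.8225)=-0.2946, 0.2222×(-1.5041)=-0.3342, 0.1263×(-2.0694)=-0.2613, 0.1616×(-1.8225)=-0.2946, 0.1313×(-2.0302)=-0.2666.
Sum = -1.7712, so H' = 1.77.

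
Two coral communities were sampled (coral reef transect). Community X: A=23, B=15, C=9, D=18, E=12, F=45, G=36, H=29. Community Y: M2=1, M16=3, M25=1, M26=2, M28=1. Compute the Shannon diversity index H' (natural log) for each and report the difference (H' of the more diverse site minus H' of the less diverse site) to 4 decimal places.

0.4625

Community X: N=187, proportions 0.122995, 0.080214, 0.048128, 0.096257, 0.064171, 0.240642, 0.192513, 0.15508, giving H' = 1.956693 (working shown to 6 dp, full precision carried).
Community Y: N=8, proportions 0.125, 0.375, 0.125, 0.25, 0.125, giving H' = 1.494175.
Difference = |1.956693 − 1.494175| = 0.462518, i.e. 0.4625 to 4 decimal places.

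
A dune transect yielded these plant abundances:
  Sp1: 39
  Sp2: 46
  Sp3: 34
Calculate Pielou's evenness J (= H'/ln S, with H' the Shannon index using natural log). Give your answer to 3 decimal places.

0.993

Total N = 39+46+34 = 119, so the proportions are 0.32773, 0.38655, 0.28571 (working shown to 5 dp, full precision carried).
H' = −Σ pᵢ ln pᵢ = −((-0.36560) + (-0.36741) + (-0.35793)) = 1.09095.
With S = 3 species, ln S = 1.09861, so J = 1.09095/1.09861 = 0.99303, i.e. 0.993 to 3 decimal places.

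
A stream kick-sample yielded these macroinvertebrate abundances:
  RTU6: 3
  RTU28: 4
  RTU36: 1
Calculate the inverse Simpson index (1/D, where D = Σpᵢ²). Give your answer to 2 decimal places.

Total N = 3+4+1 = 8, so the proportions are 0.375, 0.5, 0.125 (working shown to 5 dp, full precision carried).
D = 0.375² + 0.5² + 0.125² = 0.14062 + 0.25000 + 0.01562 = 0.40625.
So 1/D = 2.4615, i.e. 2.46 to 2 decimal places.

2.46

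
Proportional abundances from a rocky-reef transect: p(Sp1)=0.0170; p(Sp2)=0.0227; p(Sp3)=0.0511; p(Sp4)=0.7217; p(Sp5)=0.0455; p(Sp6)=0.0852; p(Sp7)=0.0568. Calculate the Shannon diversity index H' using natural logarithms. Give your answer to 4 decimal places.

Each pᵢ ln pᵢ term (working shown to 6 dp, full precision carried): 0.017×(-4.074542)=-0.069267, 0.0227×(-3.785390)=-0.085928, 0.0511×(-2.973971)=-0.151970, 0.7217×(-0.326146)=-0.235379, 0.0455×(-3.090043)=-0.140597, 0.0852×(-2.462754)=-0.209827, 0.0568×(-2.868219)=-0.162915.
Sum = -1.055883, so H' = 1.0559.

1.0559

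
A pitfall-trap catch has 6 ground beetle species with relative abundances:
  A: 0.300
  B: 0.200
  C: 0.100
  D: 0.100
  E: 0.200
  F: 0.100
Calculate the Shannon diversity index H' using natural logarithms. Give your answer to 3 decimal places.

Each pᵢ ln pᵢ term (working shown to 5 dp, full precision carried): 0.3×(-1.20397)=-0.36119, 0.2×(-1.60944)=-0.32189, 0.1×(-2.30259)=-0.23026, 0.1×(-2.30259)=-0.23026, 0.2×(-1.60944)=-0.32189, 0.1×(-2.30259)=-0.23026.
Sum = -1.69574, so H' = 1.696.

1.696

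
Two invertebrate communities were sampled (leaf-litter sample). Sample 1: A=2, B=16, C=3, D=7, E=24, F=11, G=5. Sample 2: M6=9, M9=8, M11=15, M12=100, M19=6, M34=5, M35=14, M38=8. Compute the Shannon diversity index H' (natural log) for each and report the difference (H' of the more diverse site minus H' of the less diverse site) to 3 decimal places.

0.261

Sample 1: N=68, proportions 0.02941, 0.23529, 0.04412, 0.10294, 0.35294, 0.16176, 0.07353, giving H' = 1.67006 (working shown to 5 dp, full precision carried).
Sample 2: N=165, proportions 0.05455, 0.04848, 0.09091, 0.60606, 0.03636, 0.0303, 0.08485, 0.04848, giving H' = 1.40941.
Difference = |1.67006 − 1.40941| = 0.26065, i.e. 0.261 to 3 decimal places.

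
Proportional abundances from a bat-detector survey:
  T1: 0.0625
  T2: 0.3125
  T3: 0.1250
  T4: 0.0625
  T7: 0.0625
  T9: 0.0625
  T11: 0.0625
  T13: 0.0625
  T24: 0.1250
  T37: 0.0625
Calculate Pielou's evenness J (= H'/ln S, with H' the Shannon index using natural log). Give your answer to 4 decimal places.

H' = −Σ pᵢ ln pᵢ = −((-0.173287) + (-0.363485) + (-0.259930) + (-0.173287) + (-0.173287) + (-0.173287) + (-0.173287) + (-0.173287) + (-0.259930) + (-0.173287)) = 2.096353 (working shown to 6 dp, full precision carried).
With S = 10 species, ln S = 2.302585, so J = 2.096353/2.302585 = 0.910434, i.e. 0.9104 to 4 decimal places.

0.9104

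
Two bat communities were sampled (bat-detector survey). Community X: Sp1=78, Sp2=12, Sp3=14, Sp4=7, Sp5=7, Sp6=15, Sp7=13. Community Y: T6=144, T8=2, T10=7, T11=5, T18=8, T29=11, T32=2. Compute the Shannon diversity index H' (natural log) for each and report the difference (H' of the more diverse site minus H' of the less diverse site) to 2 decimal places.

Community X: N=146, proportions 0.53425, 0.08219, 0.09589, 0.04795, 0.04795, 0.10274, 0.08904, giving H' = 1.50555 (working shown to 5 dp, full precision carried).
Community Y: N=179, proportions 0.80447, 0.01117, 0.03911, 0.02793, 0.04469, 0.06145, 0.01117, giving H' = 0.81249.
Difference = |1.50555 − 0.81249| = 0.69306, i.e. 0.69 to 2 decimal places.

0.69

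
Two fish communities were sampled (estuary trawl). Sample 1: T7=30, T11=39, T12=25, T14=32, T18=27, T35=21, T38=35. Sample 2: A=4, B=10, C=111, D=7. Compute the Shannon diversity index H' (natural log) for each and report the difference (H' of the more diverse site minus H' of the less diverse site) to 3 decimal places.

Sample 1: N=209, proportions 0.143541, 0.186603, 0.119617, 0.15311, 0.129187, 0.100478, 0.167464, giving H' = 1.927741 (working shown to 6 dp, full precision carried).
Sample 2: N=132, proportions 0.030303, 0.075758, 0.840909, 0.05303, giving H' = 0.602876.
Difference = |1.927741 − 0.602876| = 1.324865, i.e. 1.325 to 3 decimal places.

1.325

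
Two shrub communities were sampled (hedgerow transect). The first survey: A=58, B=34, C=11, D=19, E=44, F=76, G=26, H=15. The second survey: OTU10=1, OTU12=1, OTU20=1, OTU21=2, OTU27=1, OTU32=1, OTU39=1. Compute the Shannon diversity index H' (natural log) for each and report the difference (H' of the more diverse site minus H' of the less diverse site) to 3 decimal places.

The first survey: N=283, proportions 0.204947, 0.120141, 0.038869, 0.067138, 0.155477, 0.268551, 0.091873, 0.053004, giving H' = 1.904477 (working shown to 6 dp, full precision carried).
The second survey: N=8, proportions 0.125, 0.125, 0.125, 0.25, 0.125, 0.125, 0.125, giving H' = 1.906155.
Difference = |1.904477 − 1.906155| = 0.001678, i.e. 0.002 to 3 decimal places.

0.002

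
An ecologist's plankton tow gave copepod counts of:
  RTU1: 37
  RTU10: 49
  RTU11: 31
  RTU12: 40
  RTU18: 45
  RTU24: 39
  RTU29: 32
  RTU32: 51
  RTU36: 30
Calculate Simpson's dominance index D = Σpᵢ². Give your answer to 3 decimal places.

Total N = 37+49+31+40+45+39+32+51+30 = 354, so the proportions are 0.10452, 0.13842, 0.08757, 0.11299, 0.12712, 0.11017, 0.0904, 0.14407, 0.08475 (working shown to 5 dp, full precision carried).
D = 0.10452² + 0.13842² + 0.08757² + 0.11299² + 0.12712² + 0.11017² + 0.0904² + 0.14407² + 0.08475² = 0.01092 + 0.01916 + 0.00767 + 0.01277 + 0.01616 + 0.01214 + 0.00817 + 0.02076 + 0.00718 = 0.11493.
To 3 decimal places, D = 0.115.

0.115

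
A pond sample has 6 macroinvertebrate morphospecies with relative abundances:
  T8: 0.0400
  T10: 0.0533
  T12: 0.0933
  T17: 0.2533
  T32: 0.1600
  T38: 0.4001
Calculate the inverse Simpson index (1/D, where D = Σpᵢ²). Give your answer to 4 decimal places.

D = 0.04² + 0.0533² + 0.0933² + 0.2533² + 0.16² + 0.4001² = 0.00160000 + 0.00284089 + 0.00870489 + 0.06416089 + 0.02560000 + 0.16008001 = 0.26298668 (working shown to 8 dp, full precision carried).
So 1/D = 3.802474, i.e. 3.8025 to 4 decimal places.

3.8025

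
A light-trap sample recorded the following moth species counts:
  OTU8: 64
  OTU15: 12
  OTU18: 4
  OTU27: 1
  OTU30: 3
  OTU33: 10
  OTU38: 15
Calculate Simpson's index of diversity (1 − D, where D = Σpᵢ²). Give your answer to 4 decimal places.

Total N = 64+12+4+1+3+10+15 = 109, so the proportions are 0.587156, 0.110092, 0.036697, 0.009174, 0.027523, 0.091743, 0.137615 (working shown to 6 dp, full precision carried).
D = 0.587156² + 0.110092² + 0.036697² + 0.009174² + 0.027523² + 0.091743² + 0.137615² = 0.344752 + 0.012120 + 0.001347 + 0.000084 + 0.000758 + 0.008417 + 0.018938 = 0.386415.
So 1 − D = 0.613585, i.e. 0.6136 to 4 decimal places.

0.6136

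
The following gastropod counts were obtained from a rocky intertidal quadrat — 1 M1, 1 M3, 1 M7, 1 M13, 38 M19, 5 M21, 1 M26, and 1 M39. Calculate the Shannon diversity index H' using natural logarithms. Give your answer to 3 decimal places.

Total N = 1+1+1+1+38+5+1+1 = 49, so the proportions are 0.02041, 0.02041, 0.02041, 0.02041, 0.77551, 0.10204, 0.02041, 0.02041 (working shown to 5 dp, full precision carried).
Each pᵢ ln pᵢ term: 0.02041×(-3.89182)=-0.07942, 0.02041×(-3.89182)=-0.07942, 0.02041×(-3.89182)=-0.07942, 0.02041×(-3.89182)=-0.07942, 0.77551×(-0.25423)=-0.19716, 0.10204×(-2.28238)=-0.23290, 0.02041×(-3.89182)=-0.07942, 0.02041×(-3.89182)=-0.07942.
Sum = -0.90661, so H' = 0.907.

0.907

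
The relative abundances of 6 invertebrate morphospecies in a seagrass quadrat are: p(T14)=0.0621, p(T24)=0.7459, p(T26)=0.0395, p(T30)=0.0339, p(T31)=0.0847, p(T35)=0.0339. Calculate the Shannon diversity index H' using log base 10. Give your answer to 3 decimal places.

0.416

Each pᵢ log₁₀ pᵢ term (working shown to 5 dp, full precision carried): 0.0621×(-1.20691)=-0.07495, 0.7459×(-0.12732)=-0.09497, 0.0395×(-1.40340)=-0.05543, 0.0339×(-1.46980)=-0.04983, 0.0847×(-1.07212)=-0.09081, 0.0339×(-1.46980)=-0.04983.
Sum = -0.41581, so H' = 0.416.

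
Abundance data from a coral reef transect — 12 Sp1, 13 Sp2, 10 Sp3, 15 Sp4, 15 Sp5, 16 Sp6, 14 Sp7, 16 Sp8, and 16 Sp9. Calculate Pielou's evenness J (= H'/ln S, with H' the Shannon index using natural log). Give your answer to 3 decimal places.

Total N = 12+13+10+15+15+16+14+16+16 = 127, so the proportions are 0.09449, 0.10236, 0.07874, 0.11811, 0.11811, 0.12598, 0.11024, 0.12598, 0.12598 (working shown to 5 dp, full precision carried).
H' = −Σ pᵢ ln pᵢ = −((-0.22292) + (-0.23331) + (-0.20013) + (-0.25230) + (-0.25230) + (-0.26099) + (-0.24309) + (-0.26099) + (-0.26099)) = 2.18701.
With S = 9 species, ln S = 2.19722, so J = 2.18701/2.19722 = 0.99535, i.e. 0.995 to 3 decimal places.

0.995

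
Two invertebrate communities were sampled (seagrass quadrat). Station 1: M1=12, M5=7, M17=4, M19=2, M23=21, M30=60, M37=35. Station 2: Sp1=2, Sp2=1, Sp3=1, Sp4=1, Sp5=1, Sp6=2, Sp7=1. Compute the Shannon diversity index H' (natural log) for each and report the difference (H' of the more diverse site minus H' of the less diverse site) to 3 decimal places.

0.376

Station 1: N=141, proportions 0.08511, 0.04965, 0.02837, 0.01418, 0.14894, 0.42553, 0.24823, giving H' = 1.51327 (working shown to 5 dp, full precision carried).
Station 2: N=9, proportions 0.22222, 0.11111, 0.11111, 0.11111, 0.11111, 0.22222, 0.11111, giving H' = 1.88916.
Difference = |1.51327 − 1.88916| = 0.37589, i.e. 0.376 to 3 decimal places.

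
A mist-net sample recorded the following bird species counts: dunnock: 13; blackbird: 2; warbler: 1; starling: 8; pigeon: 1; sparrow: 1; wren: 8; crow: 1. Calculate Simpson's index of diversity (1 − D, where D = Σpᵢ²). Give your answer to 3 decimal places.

0.751

Total N = 13+2+1+8+1+1+8+1 = 35, so the proportions are 0.37143, 0.05714, 0.02857, 0.22857, 0.02857, 0.02857, 0.22857, 0.02857 (working shown to 5 dp, full precision carried).
D = 0.37143² + 0.05714² + 0.02857² + 0.22857² + 0.02857² + 0.02857² + 0.22857² + 0.02857² = 0.13796 + 0.00327 + 0.00082 + 0.05224 + 0.00082 + 0.00082 + 0.05224 + 0.00082 = 0.24898.
So 1 − D = 0.75102, i.e. 0.751 to 3 decimal places.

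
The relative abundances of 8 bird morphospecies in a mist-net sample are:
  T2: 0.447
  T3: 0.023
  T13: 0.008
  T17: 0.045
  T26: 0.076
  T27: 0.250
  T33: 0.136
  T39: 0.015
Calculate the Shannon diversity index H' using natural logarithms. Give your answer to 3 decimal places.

Each pᵢ ln pᵢ term (working shown to 5 dp, full precision carried): 0.447×(-0.80520)=-0.35992, 0.023×(-3.77226)=-0.08676, 0.008×(-4.82831)=-0.03863, 0.045×(-3.10109)=-0.13955, 0.076×(-2.57702)=-0.19585, 0.25×(-1.38629)=-0.34657, 0.136×(-1.99510)=-0.27133, 0.015×(-4.19971)=-0.06300.
Sum = -1.50162, so H' = 1.502.

1.502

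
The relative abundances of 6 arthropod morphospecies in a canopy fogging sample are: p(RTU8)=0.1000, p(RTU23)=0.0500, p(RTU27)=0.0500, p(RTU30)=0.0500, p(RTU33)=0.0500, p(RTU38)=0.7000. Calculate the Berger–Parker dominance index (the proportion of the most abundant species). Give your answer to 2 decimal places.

The largest proportion is 0.7, i.e. d = 0.70 to 2 decimal places.

0.70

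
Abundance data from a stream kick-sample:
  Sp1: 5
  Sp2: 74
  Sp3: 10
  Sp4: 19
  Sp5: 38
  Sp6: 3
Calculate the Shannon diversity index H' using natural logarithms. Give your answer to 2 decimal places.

Total N = 5+74+10+19+38+3 = 149, so the proportions are 0.0336, 0.4966, 0.0671, 0.1275, 0.255, 0.0201 (working shown to 4 dp, full precision carried).
Each pᵢ ln pᵢ term: 0.0336×(-3.3945)=-0.1139, 0.4966×(-0.6999)=-0.3476, 0.0671×(-2.7014)=-0.1813, 0.1275×(-2.0595)=-0.2626, 0.255×(-1.3664)=-0.3485, 0.0201×(-3.9053)=-0.0786.
Sum = -1.3325, so H' = 1.33.

1.33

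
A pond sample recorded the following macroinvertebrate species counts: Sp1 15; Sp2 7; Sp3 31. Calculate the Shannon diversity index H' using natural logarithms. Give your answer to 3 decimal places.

0.938

Total N = 15+7+31 = 53, so the proportions are 0.28302, 0.13208, 0.58491 (working shown to 5 dp, full precision carried).
Each pᵢ ln pᵢ term: 0.28302×(-1.26224)=-0.35724, 0.13208×(-2.02438)=-0.26737, 0.58491×(-0.53630)=-0.31369.
Sum = -0.93830, so H' = 0.938.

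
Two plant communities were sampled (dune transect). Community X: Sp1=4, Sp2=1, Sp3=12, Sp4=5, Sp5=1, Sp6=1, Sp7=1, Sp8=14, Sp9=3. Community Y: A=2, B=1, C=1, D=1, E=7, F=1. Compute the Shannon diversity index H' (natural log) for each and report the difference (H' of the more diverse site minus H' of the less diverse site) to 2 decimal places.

Community X: N=42, proportions 0.0952, 0.0238, 0.2857, 0.119, 0.0238, 0.0238, 0.0238, 0.3333, 0.0714, giving H' = 1.7459 (working shown to 4 dp, full precision carried).
Community Y: N=13, proportions 0.1538, 0.0769, 0.0769, 0.0769, 0.5385, 0.0769, giving H' = 1.4105.
Difference = |1.7459 − 1.4105| = 0.3354, i.e. 0.34 to 2 decimal places.

0.34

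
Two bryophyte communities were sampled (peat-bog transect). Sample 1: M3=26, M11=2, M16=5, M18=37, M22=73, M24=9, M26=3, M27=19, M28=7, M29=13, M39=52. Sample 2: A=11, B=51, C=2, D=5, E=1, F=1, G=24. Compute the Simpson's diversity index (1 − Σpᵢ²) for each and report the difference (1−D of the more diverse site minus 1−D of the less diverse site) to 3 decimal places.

0.191

Sample 1: N=246, proportions 0.1056911, 0.0081301, 0.0203252, 0.1504065, 0.296748, 0.0365854, 0.0121951, 0.0772358, 0.0284553, 0.0528455, 0.2113821, giving 1−D = 0.8219314 (working shown to 7 dp, full precision carried).
Sample 2: N=95, proportions 0.1157895, 0.5368421, 0.0210526, 0.0526316, 0.0105263, 0.0105263, 0.2526316, giving 1−D = 0.6311357.
Difference = |0.8219314 − 0.6311357| = 0.1907957, i.e. 0.191 to 3 decimal places.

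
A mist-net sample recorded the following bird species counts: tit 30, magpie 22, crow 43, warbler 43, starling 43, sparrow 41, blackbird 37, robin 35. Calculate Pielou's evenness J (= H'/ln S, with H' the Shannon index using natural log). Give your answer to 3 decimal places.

0.990

Total N = 30+22+43+43+43+41+37+35 = 294, so the proportions are 0.10204, 0.07483, 0.14626, 0.14626, 0.14626, 0.13946, 0.12585, 0.11905 (working shown to 5 dp, full precision carried).
H' = −Σ pᵢ ln pᵢ = −((-0.23290) + (-0.19400) + (-0.28116) + (-0.28116) + (-0.28116) + (-0.27473) + (-0.26085) + (-0.25336)) = 2.05932.
With S = 8 species, ln S = 2.07944, so J = 2.05932/2.07944 = 0.99033, i.e. 0.990 to 3 decimal places.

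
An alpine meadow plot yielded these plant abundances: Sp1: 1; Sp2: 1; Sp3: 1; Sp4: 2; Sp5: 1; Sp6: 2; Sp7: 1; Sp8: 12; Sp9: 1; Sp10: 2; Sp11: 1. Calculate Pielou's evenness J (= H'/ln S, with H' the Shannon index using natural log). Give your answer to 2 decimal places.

Total N = 1+1+1+2+1+2+1+12+1+2+1 = 25, so the proportions are 0.04, 0.04, 0.04, 0.08, 0.04, 0.08, 0.04, 0.48, 0.04, 0.08, 0.04 (working shown to 4 dp, full precision carried).
H' = −Σ pᵢ ln pᵢ = −((-0.1288) + (-0.1288) + (-0.1288) + (-0.2021) + (-0.1288) + (-0.2021) + (-0.1288) + (-0.3523) + (-0.1288) + (-0.2021) + (-0.1288)) = 1.8598.
With S = 11 species, ln S = 2.3979, so J = 1.8598/2.3979 = 0.7756, i.e. 0.78 to 2 decimal places.

0.78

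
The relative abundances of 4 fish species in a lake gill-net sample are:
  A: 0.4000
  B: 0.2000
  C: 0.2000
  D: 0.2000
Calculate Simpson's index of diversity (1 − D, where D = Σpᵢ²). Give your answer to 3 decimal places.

0.720

D = 0.4² + 0.2² + 0.2² + 0.2² = 0.16000 + 0.04000 + 0.04000 + 0.04000 = 0.28000 (working shown to 5 dp, full precision carried).
So 1 − D = 0.72000, i.e. 0.720 to 3 decimal places.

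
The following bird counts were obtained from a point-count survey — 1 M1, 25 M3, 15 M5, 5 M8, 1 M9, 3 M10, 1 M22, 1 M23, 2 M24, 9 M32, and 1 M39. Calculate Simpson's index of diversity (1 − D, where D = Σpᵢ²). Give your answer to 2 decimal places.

Total N = 1+25+15+5+1+3+1+1+2+9+1 = 64, so the proportions are 0.0156, 0.3906, 0.2344, 0.0781, 0.0156, 0.0469, 0.0156, 0.0156, 0.0312, 0.1406, 0.0156 (working shown to 4 dp, full precision carried).
D = 0.0156² + 0.3906² + 0.2344² + 0.0781² + 0.0156² + 0.0469² + 0.0156² + 0.0156² + 0.0312² + 0.1406² + 0.0156² = 0.0002 + 0.1526 + 0.0549 + 0.0061 + 0.0002 + 0.0022 + 0.0002 + 0.0002 + 0.0010 + 0.0198 + 0.0002 = 0.2378.
So 1 − D = 0.7622, i.e. 0.76 to 2 decimal places.

0.76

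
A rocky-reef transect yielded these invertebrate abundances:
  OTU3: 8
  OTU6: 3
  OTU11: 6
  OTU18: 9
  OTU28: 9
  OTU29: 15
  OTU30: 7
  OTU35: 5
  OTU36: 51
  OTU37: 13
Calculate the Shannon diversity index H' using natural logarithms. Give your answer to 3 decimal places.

1.928

Total N = 8+3+6+9+9+15+7+5+51+13 = 126, so the proportions are 0.06349, 0.02381, 0.04762, 0.07143, 0.07143, 0.11905, 0.05556, 0.03968, 0.40476, 0.10317 (working shown to 5 dp, full precision carried).
Each pᵢ ln pᵢ term: 0.06349×(-2.75684)=-0.17504, 0.02381×(-3.73767)=-0.08899, 0.04762×(-3.04452)=-0.14498, 0.07143×(-2.63906)=-0.18850, 0.07143×(-2.63906)=-0.18850, 0.11905×(-2.12823)=-0.25336, 0.05556×(-2.89037)=-0.16058, 0.03968×(-3.22684)=-0.12805, 0.40476×(-0.90446)=-0.36609, 0.10317×(-2.27133)=-0.23434.
Sum = -1.92843, so H' = 1.928.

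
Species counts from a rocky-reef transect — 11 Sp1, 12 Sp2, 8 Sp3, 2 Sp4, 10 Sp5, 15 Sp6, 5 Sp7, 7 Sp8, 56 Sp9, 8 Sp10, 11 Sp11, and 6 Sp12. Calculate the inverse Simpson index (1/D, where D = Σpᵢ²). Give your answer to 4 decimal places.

5.5762

Total N = 11+12+8+2+10+15+5+7+56+8+11+6 = 151, so the proportions are 0.07284768, 0.0794702, 0.05298013, 0.01324503, 0.06622517, 0.09933775, 0.03311258, 0.04635762, 0.37086093, 0.05298013, 0.07284768, 0.0397351 (working shown to 8 dp, full precision carried).
D = 0.07284768² + 0.0794702² + 0.05298013² + 0.01324503² + 0.06622517² + 0.09933775² + 0.03311258² + 0.04635762² + 0.37086093² + 0.05298013² + 0.07284768² + 0.0397351² = 0.00530678 + 0.00631551 + 0.00280689 + 0.00017543 + 0.00438577 + 0.00986799 + 0.00109644 + 0.00214903 + 0.13753783 + 0.00280689 + 0.00530678 + 0.00157888 = 0.17933424.
So 1/D = 5.576180, i.e. 5.5762 to 4 decimal places.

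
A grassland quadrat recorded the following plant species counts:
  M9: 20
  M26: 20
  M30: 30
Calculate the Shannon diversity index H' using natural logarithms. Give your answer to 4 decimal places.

1.0790

Total N = 20+20+30 = 70, so the proportions are 0.285714, 0.285714, 0.428571 (working shown to 6 dp, full precision carried).
Each pᵢ ln pᵢ term: 0.285714×(-1.252763)=-0.357932, 0.285714×(-1.252763)=-0.357932, 0.428571×(-0.847298)=-0.363128.
Sum = -1.078992, so H' = 1.0790.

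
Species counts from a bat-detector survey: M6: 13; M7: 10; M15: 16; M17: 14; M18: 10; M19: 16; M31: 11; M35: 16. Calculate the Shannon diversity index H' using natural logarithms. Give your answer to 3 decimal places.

2.062

Total N = 13+10+16+14+10+16+11+16 = 106, so the proportions are 0.12264, 0.09434, 0.15094, 0.13208, 0.09434, 0.15094, 0.10377, 0.15094 (working shown to 5 dp, full precision carried).
Each pᵢ ln pᵢ term: 0.12264×(-2.09849)=-0.25736, 0.09434×(-2.36085)=-0.22272, 0.15094×(-1.89085)=-0.28541, 0.13208×(-2.02438)=-0.26737, 0.09434×(-2.36085)=-0.22272, 0.15094×(-1.89085)=-0.28541, 0.10377×(-2.26554)=-0.23510, 0.15094×(-1.89085)=-0.28541.
Sum = -2.06152, so H' = 2.062.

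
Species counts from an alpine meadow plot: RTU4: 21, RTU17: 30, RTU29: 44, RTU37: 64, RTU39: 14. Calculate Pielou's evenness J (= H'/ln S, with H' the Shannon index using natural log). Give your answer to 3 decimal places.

Total N = 21+30+44+64+14 = 173, so the proportions are 0.12139, 0.17341, 0.25434, 0.36994, 0.08092 (working shown to 5 dp, full precision carried).
H' = −Σ pᵢ ln pᵢ = −((-0.25598) + (-0.30383) + (-0.34821) + (-0.36787) + (-0.20346)) = 1.47936.
With S = 5 species, ln S = 1.60944, so J = 1.47936/1.60944 = 0.91918, i.e. 0.919 to 3 decimal places.

0.919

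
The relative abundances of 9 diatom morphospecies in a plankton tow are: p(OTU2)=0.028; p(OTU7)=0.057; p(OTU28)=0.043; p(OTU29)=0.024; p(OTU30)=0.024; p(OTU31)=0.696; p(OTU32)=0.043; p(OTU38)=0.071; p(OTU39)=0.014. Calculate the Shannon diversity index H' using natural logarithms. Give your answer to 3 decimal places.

Each pᵢ ln pᵢ term (working shown to 5 dp, full precision carried): 0.028×(-3.57555)=-0.10012, 0.057×(-2.86470)=-0.16329, 0.043×(-3.14656)=-0.13530, 0.024×(-3.72970)=-0.08951, 0.024×(-3.72970)=-0.08951, 0.696×(-0.36241)=-0.25223, 0.043×(-3.14656)=-0.13530, 0.071×(-2.64508)=-0.18780, 0.014×(-4.26870)=-0.05976.
Sum = -1.21283, so H' = 1.213.

1.213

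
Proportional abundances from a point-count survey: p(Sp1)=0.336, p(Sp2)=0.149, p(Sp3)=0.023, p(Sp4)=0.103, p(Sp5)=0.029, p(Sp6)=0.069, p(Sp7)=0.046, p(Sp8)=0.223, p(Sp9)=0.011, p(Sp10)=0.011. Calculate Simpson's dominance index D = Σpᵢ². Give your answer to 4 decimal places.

0.2039

D = 0.336² + 0.149² + 0.023² + 0.103² + 0.029² + 0.069² + 0.046² + 0.223² + 0.011² + 0.011² = 0.112896 + 0.022201 + 0.000529 + 0.010609 + 0.000841 + 0.004761 + 0.002116 + 0.049729 + 0.000121 + 0.000121 = 0.203924 (working shown to 6 dp, full precision carried).
To 4 decimal places, D = 0.2039.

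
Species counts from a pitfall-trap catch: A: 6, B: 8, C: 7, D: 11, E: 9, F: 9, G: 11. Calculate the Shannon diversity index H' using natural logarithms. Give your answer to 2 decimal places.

Total N = 6+8+7+11+9+9+11 = 61, so the proportions are 0.0984, 0.1311, 0.1148, 0.1803, 0.1475, 0.1475, 0.1803 (working shown to 4 dp, full precision carried).
Each pᵢ ln pᵢ term: 0.0984×(-2.3191)=-0.2281, 0.1311×(-2.0314)=-0.2664, 0.1148×(-2.1650)=-0.2484, 0.1803×(-1.7130)=-0.3089, 0.1475×(-1.9136)=-0.2823, 0.1475×(-1.9136)=-0.2823, 0.1803×(-1.7130)=-0.3089.
Sum = -1.9254, so H' = 1.93.

1.93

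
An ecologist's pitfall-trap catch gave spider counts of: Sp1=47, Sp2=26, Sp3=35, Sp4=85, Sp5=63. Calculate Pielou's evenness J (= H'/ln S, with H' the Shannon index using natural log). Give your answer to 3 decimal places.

0.949

Total N = 47+26+35+85+63 = 256, so the proportions are 0.18359, 0.10156, 0.13672, 0.33203, 0.24609 (working shown to 5 dp, full precision carried).
H' = −Σ pᵢ ln pᵢ = −((-0.31120) + (-0.23228) + (-0.27205) + (-0.36607) + (-0.34503)) = 1.52663.
With S = 5 species, ln S = 1.60944, so J = 1.52663/1.60944 = 0.94855, i.e. 0.949 to 3 decimal places.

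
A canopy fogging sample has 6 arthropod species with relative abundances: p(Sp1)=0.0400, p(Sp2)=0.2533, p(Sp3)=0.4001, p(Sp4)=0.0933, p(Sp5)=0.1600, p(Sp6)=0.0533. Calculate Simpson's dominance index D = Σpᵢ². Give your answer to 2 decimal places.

0.26

D = 0.04² + 0.2533² + 0.4001² + 0.0933² + 0.16² + 0.0533² = 0.0016 + 0.0642 + 0.1601 + 0.0087 + 0.0256 + 0.0028 = 0.2630 (working shown to 4 dp, full precision carried).
To 2 decimal places, D = 0.26.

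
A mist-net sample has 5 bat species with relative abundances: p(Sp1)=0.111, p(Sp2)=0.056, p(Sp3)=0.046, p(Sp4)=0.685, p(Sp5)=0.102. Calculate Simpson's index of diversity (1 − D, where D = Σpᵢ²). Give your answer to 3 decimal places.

D = 0.111² + 0.056² + 0.046² + 0.685² + 0.102² = 0.01232 + 0.00314 + 0.00212 + 0.46923 + 0.01040 = 0.49720 (working shown to 5 dp, full precision carried).
So 1 − D = 0.50280, i.e. 0.503 to 3 decimal places.

0.503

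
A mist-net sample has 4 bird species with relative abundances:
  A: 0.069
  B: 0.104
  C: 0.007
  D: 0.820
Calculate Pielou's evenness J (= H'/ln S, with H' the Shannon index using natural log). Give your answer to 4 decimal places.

0.4453

H' = −Σ pᵢ ln pᵢ = −((-0.184482) + (-0.235390) + (-0.034733) + (-0.162730)) = 0.617334 (working shown to 6 dp, full precision carried).
With S = 4 species, ln S = 1.386294, so J = 0.617334/1.386294 = 0.445313, i.e. 0.4453 to 4 decimal places.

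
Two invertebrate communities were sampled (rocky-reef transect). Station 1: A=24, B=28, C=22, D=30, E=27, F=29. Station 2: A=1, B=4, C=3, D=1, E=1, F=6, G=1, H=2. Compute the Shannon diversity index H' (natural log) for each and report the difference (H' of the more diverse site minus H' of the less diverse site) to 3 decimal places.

Station 1: N=160, proportions 0.15, 0.175, 0.1375, 0.1875, 0.16875, 0.18125, giving H' = 1.78609 (working shown to 5 dp, full precision carried).
Station 2: N=19, proportions 0.05263, 0.21053, 0.15789, 0.05263, 0.05263, 0.31579, 0.05263, 0.10526, giving H' = 1.84034.
Difference = |1.78609 − 1.84034| = 0.05425, i.e. 0.054 to 3 decimal places.

0.054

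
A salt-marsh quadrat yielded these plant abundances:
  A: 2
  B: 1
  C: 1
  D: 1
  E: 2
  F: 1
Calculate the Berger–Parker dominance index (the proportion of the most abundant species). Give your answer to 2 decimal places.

0.25

Total N = 2+1+1+1+2+1 = 8, so the proportions are 0.25, 0.125, 0.125, 0.125, 0.25, 0.125 (working shown to 4 dp, full precision carried).
The largest proportion is 0.25, i.e. d = 0.25 to 2 decimal places.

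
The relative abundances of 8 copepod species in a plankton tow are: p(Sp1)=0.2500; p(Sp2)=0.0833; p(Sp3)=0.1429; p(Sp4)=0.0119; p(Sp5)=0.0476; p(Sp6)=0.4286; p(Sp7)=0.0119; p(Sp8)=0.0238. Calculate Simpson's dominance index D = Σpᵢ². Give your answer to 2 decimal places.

0.28

D = 0.25² + 0.0833² + 0.1429² + 0.0119² + 0.0476² + 0.4286² + 0.0119² + 0.0238² = 0.0625 + 0.0069 + 0.0204 + 0.0001 + 0.0023 + 0.1837 + 0.0001 + 0.0006 = 0.2767 (working shown to 4 dp, full precision carried).
To 2 decimal places, D = 0.28.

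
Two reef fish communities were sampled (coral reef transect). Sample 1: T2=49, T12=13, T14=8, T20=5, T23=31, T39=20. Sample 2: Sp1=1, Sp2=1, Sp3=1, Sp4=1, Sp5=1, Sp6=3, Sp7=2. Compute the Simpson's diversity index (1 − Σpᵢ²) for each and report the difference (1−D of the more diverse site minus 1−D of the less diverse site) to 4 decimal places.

0.0732

Sample 1: N=126, proportions 0.388889, 0.103175, 0.063492, 0.039683, 0.246032, 0.15873, giving 1−D = 0.746788 (working shown to 6 dp, full precision carried).
Sample 2: N=10, proportions 0.1, 0.1, 0.1, 0.1, 0.1, 0.3, 0.2, giving 1−D = 0.820000.
Difference = |0.746788 − 0.820000| = 0.073212, i.e. 0.0732 to 4 decimal places.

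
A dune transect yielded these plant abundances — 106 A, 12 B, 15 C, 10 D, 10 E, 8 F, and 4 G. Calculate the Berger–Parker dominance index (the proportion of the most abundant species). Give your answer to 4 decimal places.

0.6424

Total N = 106+12+15+10+10+8+4 = 165, so the proportions are 0.642424, 0.072727, 0.090909, 0.060606, 0.060606, 0.048485, 0.024242 (working shown to 6 dp, full precision carried).
The largest proportion is 0.642424, i.e. d = 0.6424 to 4 decimal places.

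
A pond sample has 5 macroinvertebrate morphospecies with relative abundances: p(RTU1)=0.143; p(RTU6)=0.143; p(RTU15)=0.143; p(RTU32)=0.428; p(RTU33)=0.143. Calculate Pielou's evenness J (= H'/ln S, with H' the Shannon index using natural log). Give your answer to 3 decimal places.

H' = −Σ pᵢ ln pᵢ = −((-0.27812) + (-0.27812) + (-0.27812) + (-0.36321) + (-0.27812)) = 1.47570 (working shown to 5 dp, full precision carried).
With S = 5 species, ln S = 1.60944, so J = 1.47570/1.60944 = 0.91691, i.e. 0.917 to 3 decimal places.

0.917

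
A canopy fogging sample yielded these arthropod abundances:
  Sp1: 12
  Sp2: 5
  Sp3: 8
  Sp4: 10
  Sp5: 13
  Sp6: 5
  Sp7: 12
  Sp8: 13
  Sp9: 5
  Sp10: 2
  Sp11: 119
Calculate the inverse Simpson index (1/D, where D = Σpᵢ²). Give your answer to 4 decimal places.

Total N = 12+5+8+10+13+5+12+13+5+2+119 = 204, so the proportions are 0.0588235, 0.0245098, 0.0392157, 0.0490196, 0.0637255, 0.0245098, 0.0588235, 0.0637255, 0.0245098, 0.0098039, 0.5833333 (working shown to 7 dp, full precision carried).
D = 0.0588235² + 0.0245098² + 0.0392157² + 0.0490196² + 0.0637255² + 0.0245098² + 0.0588235² + 0.0637255² + 0.0245098² + 0.0098039² + 0.5833333² = 0.0034602 + 0.0006007 + 0.0015379 + 0.0024029 + 0.0040609 + 0.0006007 + 0.0034602 + 0.0040609 + 0.0006007 + 0.0000961 + 0.3402778 = 0.3611592.
So 1/D = 2.768862, i.e. 2.7689 to 4 decimal places.

2.7689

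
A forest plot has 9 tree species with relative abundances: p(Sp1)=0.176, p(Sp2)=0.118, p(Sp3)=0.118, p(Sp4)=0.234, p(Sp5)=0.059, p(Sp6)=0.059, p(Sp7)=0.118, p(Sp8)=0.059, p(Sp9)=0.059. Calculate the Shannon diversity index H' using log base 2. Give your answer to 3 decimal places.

2.986

Each pᵢ log₂ pᵢ term (working shown to 7 dp, full precision carried): 0.176×(-2.5063527)=-0.4411181, 0.118×(-3.0831412)=-0.3638107, 0.118×(-3.0831412)=-0.3638107, 0.234×(-2.0954196)=-0.4903282, 0.059×(-4.0831412)=-0.2409053, 0.059×(-4.0831412)=-0.2409053, 0.118×(-3.0831412)=-0.3638107, 0.059×(-4.0831412)=-0.2409053, 0.059×(-4.0831412)=-0.2409053.
Sum = -2.9864996, so H' = 2.986.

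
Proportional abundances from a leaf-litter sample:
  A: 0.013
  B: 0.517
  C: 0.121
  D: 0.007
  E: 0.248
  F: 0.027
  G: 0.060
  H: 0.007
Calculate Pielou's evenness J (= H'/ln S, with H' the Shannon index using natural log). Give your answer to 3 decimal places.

H' = −Σ pᵢ ln pᵢ = −((-0.05646) + (-0.34107) + (-0.25555) + (-0.03473) + (-0.34579) + (-0.09752) + (-0.16880) + (-0.03473)) = 1.33466 (working shown to 5 dp, full precision carried).
With S = 8 species, ln S = 2.07944, so J = 1.33466/2.07944 = 0.64184, i.e. 0.642 to 3 decimal places.

0.642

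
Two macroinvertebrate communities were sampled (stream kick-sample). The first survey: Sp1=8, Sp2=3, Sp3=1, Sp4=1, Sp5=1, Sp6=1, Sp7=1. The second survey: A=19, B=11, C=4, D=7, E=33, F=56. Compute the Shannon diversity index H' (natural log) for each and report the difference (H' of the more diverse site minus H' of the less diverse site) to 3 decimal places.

The first survey: N=16, proportions 0.5, 0.1875, 0.0625, 0.0625, 0.0625, 0.0625, 0.0625, giving H' = 1.52688 (working shown to 5 dp, full precision carried).
The second survey: N=130, proportions 0.14615, 0.08462, 0.03077, 0.05385, 0.25385, 0.43077, giving H' = 1.46529.
Difference = |1.52688 − 1.46529| = 0.06159, i.e. 0.062 to 3 decimal places.

0.062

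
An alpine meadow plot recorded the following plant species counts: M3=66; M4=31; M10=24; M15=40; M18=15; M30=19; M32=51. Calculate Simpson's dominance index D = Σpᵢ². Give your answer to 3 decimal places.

Total N = 66+31+24+40+15+19+51 = 246, so the proportions are 0.26829, 0.12602, 0.09756, 0.1626, 0.06098, 0.07724, 0.20732 (working shown to 5 dp, full precision carried).
D = 0.26829² + 0.12602² + 0.09756² + 0.1626² + 0.06098² + 0.07724² + 0.20732² = 0.07198 + 0.01588 + 0.00952 + 0.02644 + 0.00372 + 0.00597 + 0.04298 = 0.17648.
To 3 decimal places, D = 0.176.

0.176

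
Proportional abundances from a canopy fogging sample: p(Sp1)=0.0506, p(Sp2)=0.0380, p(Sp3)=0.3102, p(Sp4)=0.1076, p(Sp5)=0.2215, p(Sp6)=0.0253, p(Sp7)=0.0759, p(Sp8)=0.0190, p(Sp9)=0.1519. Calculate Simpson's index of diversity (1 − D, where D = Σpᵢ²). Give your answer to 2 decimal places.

D = 0.0506² + 0.038² + 0.3102² + 0.1076² + 0.2215² + 0.0253² + 0.0759² + 0.019² + 0.1519² = 0.0026 + 0.0014 + 0.0962 + 0.0116 + 0.0491 + 0.0006 + 0.0058 + 0.0004 + 0.0231 = 0.1907 (working shown to 4 dp, full precision carried).
So 1 − D = 0.8093, i.e. 0.81 to 2 decimal places.

0.81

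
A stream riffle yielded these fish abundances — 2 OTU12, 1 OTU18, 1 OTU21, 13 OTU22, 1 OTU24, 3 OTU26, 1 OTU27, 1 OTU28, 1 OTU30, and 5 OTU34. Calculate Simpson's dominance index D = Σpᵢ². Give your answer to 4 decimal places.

0.2533

Total N = 2+1+1+13+1+3+1+1+1+5 = 29, so the proportions are 0.068966, 0.034483, 0.034483, 0.448276, 0.034483, 0.103448, 0.034483, 0.034483, 0.034483, 0.172414 (working shown to 6 dp, full precision carried).
D = 0.068966² + 0.034483² + 0.034483² + 0.448276² + 0.034483² + 0.103448² + 0.034483² + 0.034483² + 0.034483² + 0.172414² = 0.004756 + 0.001189 + 0.001189 + 0.200951 + 0.001189 + 0.010702 + 0.001189 + 0.001189 + 0.001189 + 0.029727 = 0.253270.
To 4 decimal places, D = 0.2533.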